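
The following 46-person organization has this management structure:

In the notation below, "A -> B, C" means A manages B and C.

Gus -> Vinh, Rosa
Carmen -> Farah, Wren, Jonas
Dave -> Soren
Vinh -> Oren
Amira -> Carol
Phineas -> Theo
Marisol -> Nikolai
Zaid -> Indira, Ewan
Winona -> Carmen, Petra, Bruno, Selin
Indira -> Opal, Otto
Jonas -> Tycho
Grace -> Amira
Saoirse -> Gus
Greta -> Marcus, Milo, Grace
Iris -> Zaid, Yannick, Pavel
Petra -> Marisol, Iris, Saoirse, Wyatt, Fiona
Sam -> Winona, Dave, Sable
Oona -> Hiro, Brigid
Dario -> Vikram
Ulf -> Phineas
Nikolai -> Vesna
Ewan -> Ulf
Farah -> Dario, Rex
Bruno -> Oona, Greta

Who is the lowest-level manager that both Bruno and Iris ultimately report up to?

Bruno's chain of managers is Winona, Sam. Iris's chain of managers is Petra, Winona, Sam. The first manager that appears in both chains is Winona.

Winona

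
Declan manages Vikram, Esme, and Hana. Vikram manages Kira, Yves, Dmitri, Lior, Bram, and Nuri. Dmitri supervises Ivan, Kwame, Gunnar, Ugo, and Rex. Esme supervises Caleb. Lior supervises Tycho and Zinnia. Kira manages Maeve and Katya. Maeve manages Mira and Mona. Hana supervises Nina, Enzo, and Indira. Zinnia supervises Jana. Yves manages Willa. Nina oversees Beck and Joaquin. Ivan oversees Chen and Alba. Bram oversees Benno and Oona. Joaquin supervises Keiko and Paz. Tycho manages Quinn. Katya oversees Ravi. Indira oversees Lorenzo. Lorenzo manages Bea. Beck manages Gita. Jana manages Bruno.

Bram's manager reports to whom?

Declan

Bram reports to Vikram, and Vikram reports to Declan. So Bram's skip-level manager is Declan.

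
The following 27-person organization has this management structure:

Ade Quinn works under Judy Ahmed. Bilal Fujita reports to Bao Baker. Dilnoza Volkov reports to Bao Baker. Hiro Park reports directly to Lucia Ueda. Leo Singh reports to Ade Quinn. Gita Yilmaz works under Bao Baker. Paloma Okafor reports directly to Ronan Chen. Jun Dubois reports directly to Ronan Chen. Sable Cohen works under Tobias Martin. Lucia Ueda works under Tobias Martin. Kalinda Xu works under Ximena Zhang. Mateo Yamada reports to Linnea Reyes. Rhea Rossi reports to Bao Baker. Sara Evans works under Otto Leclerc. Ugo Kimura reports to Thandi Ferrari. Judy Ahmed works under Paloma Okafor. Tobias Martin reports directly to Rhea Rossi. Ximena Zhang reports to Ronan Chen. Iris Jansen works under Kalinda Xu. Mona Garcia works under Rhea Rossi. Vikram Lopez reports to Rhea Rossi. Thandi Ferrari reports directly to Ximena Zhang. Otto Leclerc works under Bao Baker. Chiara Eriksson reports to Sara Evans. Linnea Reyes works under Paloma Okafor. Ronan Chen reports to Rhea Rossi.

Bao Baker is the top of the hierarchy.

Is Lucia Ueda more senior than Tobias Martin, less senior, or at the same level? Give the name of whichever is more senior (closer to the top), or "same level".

Tobias Martin

Lucia Ueda is 3 levels below Bao Baker; Tobias Martin is 2. Tobias Martin is higher.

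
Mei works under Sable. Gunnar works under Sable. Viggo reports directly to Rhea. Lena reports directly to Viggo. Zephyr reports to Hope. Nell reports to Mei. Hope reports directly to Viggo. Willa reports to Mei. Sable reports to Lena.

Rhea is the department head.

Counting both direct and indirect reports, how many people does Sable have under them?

4

Sable directly manages Mei, Gunnar. Under Mei: Nell, Willa (2). Gunnar has no reports. So Sable's organization is 2 direct reports plus everyone under them: 3 + 1 = 4.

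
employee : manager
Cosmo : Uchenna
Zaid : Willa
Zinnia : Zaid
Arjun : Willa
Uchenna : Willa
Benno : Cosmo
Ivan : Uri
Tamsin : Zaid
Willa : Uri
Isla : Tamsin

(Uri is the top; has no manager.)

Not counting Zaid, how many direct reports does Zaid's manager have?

2

Zaid reports to Willa. Willa's other direct reports are Uchenna, Arjun — 2 peers.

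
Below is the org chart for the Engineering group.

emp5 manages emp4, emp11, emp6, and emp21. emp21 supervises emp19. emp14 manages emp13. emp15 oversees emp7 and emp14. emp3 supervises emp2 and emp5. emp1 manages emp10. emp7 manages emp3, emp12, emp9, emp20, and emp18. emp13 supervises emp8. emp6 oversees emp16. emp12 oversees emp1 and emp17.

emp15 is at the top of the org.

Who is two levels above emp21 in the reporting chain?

emp21 reports to emp5, and emp5 reports to emp3. So emp21's skip-level manager is emp3.

emp3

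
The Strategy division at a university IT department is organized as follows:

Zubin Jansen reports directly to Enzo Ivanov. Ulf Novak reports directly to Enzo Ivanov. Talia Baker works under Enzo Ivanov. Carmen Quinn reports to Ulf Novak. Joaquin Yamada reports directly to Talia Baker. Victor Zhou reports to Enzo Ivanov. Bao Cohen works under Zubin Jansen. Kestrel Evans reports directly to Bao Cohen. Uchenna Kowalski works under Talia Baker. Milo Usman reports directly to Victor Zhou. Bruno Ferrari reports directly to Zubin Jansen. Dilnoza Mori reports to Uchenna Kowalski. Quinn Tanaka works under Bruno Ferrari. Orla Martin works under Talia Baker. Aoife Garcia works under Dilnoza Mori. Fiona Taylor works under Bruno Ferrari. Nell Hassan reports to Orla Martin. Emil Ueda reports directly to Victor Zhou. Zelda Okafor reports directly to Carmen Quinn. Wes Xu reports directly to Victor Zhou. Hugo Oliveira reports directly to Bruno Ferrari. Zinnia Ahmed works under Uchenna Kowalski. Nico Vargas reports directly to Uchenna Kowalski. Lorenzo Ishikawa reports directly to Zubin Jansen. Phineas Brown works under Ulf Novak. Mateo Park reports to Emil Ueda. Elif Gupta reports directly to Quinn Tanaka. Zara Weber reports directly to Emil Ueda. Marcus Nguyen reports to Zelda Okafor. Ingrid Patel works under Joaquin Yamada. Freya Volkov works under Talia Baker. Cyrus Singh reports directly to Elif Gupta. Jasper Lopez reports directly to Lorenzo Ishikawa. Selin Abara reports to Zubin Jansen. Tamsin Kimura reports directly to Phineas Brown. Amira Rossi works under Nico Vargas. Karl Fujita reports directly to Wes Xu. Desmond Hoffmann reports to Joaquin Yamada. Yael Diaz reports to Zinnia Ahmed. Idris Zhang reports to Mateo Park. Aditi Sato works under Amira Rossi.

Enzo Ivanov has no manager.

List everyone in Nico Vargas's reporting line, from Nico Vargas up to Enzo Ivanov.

Nico Vargas reports to Uchenna Kowalski. Uchenna Kowalski reports to Talia Baker. Talia Baker reports to Enzo Ivanov. Enzo Ivanov is at the top.

Nico Vargas -> Uchenna Kowalski -> Talia Baker -> Enzo Ivanov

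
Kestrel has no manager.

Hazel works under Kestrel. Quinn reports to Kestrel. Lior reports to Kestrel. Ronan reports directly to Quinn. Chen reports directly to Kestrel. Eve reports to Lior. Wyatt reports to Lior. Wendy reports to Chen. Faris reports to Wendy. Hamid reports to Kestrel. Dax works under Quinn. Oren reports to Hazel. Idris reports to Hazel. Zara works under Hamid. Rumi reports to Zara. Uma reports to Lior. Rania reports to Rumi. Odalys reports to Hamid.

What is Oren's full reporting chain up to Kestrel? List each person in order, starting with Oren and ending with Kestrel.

Oren -> Hazel -> Kestrel

Oren reports to Hazel. Hazel reports to Kestrel. Kestrel is at the top.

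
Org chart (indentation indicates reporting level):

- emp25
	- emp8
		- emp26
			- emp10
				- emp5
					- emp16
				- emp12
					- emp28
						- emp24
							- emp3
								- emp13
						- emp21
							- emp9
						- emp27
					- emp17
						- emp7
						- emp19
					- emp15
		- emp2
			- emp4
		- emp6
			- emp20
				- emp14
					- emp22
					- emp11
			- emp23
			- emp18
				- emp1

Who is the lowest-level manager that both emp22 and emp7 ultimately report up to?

emp8

emp22's chain of managers is emp14, emp20, emp6, emp8, emp25. emp7's chain of managers is emp17, emp12, emp10, emp26, emp8, emp25. The first manager that appears in both chains is emp8.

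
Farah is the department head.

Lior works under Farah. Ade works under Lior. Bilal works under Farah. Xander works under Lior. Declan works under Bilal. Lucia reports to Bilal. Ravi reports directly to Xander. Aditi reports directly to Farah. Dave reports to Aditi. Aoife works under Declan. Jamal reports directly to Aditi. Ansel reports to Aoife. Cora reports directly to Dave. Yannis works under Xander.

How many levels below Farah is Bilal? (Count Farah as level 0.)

Chain from Bilal up to Farah: Bilal → Farah. That is 1 step up, so Bilal is 1 level below Farah.

1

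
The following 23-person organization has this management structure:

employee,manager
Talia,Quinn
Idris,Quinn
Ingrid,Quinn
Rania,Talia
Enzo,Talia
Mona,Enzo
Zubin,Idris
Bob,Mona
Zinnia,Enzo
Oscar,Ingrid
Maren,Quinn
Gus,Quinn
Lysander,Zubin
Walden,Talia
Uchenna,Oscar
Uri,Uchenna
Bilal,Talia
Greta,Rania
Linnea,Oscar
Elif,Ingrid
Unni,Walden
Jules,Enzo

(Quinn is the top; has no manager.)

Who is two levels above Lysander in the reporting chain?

Idris

Lysander reports to Zubin, and Zubin reports to Idris. So Lysander's skip-level manager is Idris.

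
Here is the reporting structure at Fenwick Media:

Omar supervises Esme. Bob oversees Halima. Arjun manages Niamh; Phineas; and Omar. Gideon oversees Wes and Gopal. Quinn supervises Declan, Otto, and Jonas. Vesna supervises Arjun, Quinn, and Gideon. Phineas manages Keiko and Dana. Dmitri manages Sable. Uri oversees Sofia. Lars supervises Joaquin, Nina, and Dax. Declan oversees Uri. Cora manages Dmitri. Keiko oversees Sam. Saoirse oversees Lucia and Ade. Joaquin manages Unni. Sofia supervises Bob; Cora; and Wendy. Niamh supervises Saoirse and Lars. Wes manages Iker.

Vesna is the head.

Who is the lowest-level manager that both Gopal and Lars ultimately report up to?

Gopal's chain of managers is Gideon, Vesna. Lars's chain of managers is Niamh, Arjun, Vesna. The first manager that appears in both chains is Vesna.

Vesna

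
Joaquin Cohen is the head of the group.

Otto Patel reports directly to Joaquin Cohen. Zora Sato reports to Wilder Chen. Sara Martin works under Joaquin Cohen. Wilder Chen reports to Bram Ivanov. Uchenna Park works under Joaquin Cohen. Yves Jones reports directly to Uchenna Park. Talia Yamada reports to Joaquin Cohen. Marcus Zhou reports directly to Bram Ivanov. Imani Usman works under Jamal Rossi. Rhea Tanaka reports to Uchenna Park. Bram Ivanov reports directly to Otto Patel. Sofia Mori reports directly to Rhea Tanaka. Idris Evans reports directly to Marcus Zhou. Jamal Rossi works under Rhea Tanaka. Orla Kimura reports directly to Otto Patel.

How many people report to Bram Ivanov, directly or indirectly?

Bram Ivanov directly manages Marcus Zhou, Wilder Chen. Under Marcus Zhou: Idris Evans (1). Under Wilder Chen: Zora Sato (1). So Bram Ivanov's organization is 2 direct reports plus everyone under them: 2 + 2 = 4.

4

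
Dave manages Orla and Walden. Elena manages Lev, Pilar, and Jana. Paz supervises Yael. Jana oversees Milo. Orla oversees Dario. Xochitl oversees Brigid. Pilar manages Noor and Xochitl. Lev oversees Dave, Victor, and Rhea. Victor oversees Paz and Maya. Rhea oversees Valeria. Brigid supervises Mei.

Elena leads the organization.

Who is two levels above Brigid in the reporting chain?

Pilar

Brigid reports to Xochitl, and Xochitl reports to Pilar. So Brigid's skip-level manager is Pilar.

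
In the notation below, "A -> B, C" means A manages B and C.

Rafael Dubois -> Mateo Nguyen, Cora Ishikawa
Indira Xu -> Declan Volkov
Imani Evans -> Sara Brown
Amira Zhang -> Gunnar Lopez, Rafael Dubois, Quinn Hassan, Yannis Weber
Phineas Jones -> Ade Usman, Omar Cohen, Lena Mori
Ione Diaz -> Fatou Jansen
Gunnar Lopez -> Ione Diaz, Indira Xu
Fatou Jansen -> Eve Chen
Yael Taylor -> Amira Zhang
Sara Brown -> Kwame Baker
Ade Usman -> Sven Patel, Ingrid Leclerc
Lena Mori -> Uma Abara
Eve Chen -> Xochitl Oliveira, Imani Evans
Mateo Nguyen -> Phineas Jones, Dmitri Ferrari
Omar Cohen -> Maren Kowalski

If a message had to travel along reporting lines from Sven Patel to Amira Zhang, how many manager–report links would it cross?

Sven Patel is in Amira Zhang's organization: the chain from Sven Patel up to Amira Zhang is Sven Patel → Ade Usman → Phineas Jones → Mateo Nguyen → Rafael Dubois → Amira Zhang, which is 5 links.

5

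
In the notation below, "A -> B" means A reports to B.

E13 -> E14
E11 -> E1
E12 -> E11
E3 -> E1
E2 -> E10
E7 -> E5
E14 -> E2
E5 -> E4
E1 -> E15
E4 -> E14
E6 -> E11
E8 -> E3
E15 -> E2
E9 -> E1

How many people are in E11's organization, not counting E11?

E11 directly manages E12, E6. E12 has no reports. E6 has no reports. So E11's organization is 2 direct reports plus everyone under them: 1 + 1 = 2.

2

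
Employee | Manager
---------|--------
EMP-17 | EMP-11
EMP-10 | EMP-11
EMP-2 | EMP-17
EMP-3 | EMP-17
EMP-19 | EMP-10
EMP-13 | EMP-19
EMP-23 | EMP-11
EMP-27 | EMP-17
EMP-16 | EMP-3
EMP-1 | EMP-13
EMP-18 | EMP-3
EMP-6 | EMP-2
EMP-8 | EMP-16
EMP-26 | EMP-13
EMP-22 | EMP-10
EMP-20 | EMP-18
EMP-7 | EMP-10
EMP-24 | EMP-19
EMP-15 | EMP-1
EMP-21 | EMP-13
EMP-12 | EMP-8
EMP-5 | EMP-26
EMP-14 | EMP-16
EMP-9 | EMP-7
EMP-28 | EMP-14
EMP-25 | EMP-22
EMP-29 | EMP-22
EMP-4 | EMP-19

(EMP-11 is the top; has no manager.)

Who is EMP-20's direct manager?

EMP-20 reports directly to EMP-18.

EMP-18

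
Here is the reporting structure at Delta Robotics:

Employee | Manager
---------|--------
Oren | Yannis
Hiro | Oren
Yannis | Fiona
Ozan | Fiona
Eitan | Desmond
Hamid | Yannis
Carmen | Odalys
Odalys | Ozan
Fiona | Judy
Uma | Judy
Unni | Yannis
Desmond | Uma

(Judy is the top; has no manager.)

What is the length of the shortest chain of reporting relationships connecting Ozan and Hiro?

4

Ozan is 1 level below Fiona, and Hiro is 3 levels below Fiona (their lowest common manager). The shortest path runs up from Ozan to Fiona and back down to Hiro: 1 + 3 = 4 links.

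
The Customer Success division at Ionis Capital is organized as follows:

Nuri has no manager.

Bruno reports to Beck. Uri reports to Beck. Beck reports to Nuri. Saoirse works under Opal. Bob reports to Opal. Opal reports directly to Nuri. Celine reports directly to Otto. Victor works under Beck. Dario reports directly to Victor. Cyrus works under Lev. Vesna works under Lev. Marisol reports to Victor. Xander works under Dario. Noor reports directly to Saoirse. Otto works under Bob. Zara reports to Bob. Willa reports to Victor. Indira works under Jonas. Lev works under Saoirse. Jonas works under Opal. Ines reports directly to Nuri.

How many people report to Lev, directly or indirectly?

2

Lev directly manages Vesna, Cyrus. Vesna has no reports. Cyrus has no reports. So Lev's organization is 2 direct reports plus everyone under them: 1 + 1 = 2.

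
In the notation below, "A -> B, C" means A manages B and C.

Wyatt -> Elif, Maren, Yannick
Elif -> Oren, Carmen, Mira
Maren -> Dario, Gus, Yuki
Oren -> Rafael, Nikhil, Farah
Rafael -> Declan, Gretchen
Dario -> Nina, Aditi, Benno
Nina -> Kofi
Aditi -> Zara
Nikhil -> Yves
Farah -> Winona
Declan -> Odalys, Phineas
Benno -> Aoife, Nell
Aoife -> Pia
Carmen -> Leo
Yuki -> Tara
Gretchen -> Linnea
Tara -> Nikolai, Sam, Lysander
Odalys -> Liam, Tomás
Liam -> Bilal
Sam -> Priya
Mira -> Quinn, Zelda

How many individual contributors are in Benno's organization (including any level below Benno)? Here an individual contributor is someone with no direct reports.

2

The people in Benno's organization with no one reporting to them are Nell, Pia. That is 2.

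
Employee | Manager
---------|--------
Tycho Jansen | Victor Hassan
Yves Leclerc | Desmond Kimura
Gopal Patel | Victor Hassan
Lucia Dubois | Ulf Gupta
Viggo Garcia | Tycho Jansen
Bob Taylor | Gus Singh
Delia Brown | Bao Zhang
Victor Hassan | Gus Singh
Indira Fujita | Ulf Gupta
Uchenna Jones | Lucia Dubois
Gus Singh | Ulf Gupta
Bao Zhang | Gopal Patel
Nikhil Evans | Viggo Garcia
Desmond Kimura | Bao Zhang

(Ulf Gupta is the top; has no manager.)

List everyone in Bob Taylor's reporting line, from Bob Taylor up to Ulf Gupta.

Bob Taylor reports to Gus Singh. Gus Singh reports to Ulf Gupta. Ulf Gupta is at the top.

Bob Taylor -> Gus Singh -> Ulf Gupta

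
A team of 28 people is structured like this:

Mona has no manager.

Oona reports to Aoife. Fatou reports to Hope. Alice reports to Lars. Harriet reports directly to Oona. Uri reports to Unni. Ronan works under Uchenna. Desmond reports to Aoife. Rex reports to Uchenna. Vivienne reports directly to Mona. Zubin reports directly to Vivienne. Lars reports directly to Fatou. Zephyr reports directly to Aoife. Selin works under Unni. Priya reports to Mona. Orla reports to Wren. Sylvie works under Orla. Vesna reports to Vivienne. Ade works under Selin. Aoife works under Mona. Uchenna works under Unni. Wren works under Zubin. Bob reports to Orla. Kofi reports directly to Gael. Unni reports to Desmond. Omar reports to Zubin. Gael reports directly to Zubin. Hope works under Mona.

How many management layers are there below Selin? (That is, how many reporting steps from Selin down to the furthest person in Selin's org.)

The longest chain under Selin runs Selin → Ade, which is 1 level below Selin.

1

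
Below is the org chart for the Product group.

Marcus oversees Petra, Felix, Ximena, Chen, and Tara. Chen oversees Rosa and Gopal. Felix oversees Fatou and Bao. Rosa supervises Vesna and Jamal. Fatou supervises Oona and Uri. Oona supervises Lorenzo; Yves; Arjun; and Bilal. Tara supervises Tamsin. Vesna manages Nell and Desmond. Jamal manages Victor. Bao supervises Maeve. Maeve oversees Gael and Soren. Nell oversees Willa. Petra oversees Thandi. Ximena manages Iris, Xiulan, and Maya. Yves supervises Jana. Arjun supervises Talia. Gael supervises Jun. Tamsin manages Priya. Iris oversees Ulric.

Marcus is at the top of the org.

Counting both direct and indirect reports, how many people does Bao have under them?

Bao directly manages Maeve. Under Maeve: Soren, Gael, Jun (3). That's 4 in total.

4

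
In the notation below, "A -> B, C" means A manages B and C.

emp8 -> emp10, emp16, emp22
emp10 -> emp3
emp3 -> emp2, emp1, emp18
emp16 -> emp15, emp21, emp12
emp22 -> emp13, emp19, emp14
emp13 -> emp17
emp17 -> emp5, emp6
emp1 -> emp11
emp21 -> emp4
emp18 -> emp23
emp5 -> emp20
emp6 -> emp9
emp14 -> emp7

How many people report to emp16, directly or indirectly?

emp16 directly manages emp15, emp21, emp12. emp15 has no reports. Under emp21: emp4 (1). emp12 has no reports. So emp16's organization is 3 direct reports plus everyone under them: 1 + 2 + 1 = 4.

4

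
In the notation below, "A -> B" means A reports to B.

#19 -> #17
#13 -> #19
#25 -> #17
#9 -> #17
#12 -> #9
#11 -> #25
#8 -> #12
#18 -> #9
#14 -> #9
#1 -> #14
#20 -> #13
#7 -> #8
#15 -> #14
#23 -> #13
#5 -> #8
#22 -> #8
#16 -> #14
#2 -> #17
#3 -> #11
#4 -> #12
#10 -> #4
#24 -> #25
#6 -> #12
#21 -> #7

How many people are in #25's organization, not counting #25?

#25 directly manages #11, #24. Under #11: #3 (1). #24 has no reports. So #25's organization is 2 direct reports plus everyone under them: 2 + 1 = 3.

3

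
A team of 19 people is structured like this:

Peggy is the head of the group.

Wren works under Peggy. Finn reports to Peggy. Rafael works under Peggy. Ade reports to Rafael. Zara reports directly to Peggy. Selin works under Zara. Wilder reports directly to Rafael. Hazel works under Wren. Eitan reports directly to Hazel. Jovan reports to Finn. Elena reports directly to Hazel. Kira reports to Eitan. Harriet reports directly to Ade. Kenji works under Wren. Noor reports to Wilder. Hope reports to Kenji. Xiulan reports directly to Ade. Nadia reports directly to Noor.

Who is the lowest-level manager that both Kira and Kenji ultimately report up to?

Wren

Kira's chain of managers is Eitan, Hazel, Wren, Peggy. Kenji's chain of managers is Wren, Peggy. The first manager that appears in both chains is Wren.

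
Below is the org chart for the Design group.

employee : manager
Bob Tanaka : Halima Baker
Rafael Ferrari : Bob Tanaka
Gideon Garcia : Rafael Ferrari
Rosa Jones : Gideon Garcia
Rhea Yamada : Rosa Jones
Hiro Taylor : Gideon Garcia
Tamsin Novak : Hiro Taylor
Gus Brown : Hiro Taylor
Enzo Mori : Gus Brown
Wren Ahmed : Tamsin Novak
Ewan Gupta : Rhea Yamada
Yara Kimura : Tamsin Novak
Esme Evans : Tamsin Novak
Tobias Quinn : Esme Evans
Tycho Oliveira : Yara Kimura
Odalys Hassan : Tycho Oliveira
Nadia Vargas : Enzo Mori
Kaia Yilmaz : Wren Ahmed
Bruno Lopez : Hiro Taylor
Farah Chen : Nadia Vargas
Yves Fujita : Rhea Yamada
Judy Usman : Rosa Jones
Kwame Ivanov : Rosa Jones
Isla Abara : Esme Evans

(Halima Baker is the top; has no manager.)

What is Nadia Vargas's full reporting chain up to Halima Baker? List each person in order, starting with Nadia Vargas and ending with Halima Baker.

Nadia Vargas -> Enzo Mori -> Gus Brown -> Hiro Taylor -> Gideon Garcia -> Rafael Ferrari -> Bob Tanaka -> Halima Baker

Nadia Vargas reports to Enzo Mori. Enzo Mori reports to Gus Brown. Gus Brown reports to Hiro Taylor. Hiro Taylor reports to Gideon Garcia. Gideon Garcia reports to Rafael Ferrari. Rafael Ferrari reports to Bob Tanaka. Bob Tanaka reports to Halima Baker. Halima Baker is at the top.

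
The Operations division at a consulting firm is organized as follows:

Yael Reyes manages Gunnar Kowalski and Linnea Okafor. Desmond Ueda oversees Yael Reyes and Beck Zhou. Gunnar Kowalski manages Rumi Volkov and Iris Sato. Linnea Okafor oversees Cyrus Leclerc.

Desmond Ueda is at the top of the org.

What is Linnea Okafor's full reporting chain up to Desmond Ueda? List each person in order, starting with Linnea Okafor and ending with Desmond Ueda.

Linnea Okafor reports to Yael Reyes. Yael Reyes reports to Desmond Ueda. Desmond Ueda is at the top.

Linnea Okafor -> Yael Reyes -> Desmond Ueda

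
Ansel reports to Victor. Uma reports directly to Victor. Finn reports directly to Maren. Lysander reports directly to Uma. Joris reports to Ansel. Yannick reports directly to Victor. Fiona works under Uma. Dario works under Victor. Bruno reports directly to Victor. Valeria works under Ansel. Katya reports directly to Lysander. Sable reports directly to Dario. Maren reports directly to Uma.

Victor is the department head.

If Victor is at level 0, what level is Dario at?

1

Chain from Dario up to Victor: Dario → Victor. That is 1 step up, so Dario is 1 level below Victor.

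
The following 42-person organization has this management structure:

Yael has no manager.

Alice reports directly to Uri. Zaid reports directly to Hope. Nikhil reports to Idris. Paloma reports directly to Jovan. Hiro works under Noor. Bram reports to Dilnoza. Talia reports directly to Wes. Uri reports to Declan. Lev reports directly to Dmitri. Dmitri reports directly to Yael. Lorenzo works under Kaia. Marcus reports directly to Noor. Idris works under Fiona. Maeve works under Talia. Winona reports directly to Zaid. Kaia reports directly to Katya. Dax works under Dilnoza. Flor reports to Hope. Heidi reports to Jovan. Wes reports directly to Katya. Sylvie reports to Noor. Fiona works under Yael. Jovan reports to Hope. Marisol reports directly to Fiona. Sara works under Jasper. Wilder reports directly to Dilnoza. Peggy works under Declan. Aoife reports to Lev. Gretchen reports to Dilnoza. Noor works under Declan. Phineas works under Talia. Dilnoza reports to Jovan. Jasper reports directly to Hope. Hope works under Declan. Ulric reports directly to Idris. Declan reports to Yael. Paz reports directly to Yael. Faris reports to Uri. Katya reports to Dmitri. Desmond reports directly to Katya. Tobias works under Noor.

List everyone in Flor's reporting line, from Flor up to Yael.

Flor -> Hope -> Declan -> Yael

Flor reports to Hope. Hope reports to Declan. Declan reports to Yael. Yael is at the top.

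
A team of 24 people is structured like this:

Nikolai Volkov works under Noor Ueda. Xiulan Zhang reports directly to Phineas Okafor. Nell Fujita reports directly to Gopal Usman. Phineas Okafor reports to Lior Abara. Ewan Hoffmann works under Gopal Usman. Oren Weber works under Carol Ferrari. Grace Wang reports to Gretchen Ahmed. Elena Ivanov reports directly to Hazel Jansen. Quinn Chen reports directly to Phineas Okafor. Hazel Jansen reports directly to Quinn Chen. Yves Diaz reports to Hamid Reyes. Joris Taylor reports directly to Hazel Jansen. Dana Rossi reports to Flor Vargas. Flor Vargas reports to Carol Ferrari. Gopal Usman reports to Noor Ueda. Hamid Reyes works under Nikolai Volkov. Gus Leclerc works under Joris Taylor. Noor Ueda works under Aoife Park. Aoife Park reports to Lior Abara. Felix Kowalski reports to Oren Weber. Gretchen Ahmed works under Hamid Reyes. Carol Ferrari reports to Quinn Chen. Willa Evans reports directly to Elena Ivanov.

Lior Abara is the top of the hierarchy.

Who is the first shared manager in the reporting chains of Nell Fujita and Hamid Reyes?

Noor Ueda

Nell Fujita's chain of managers is Gopal Usman, Noor Ueda, Aoife Park, Lior Abara. Hamid Reyes's chain of managers is Nikolai Volkov, Noor Ueda, Aoife Park, Lior Abara. The first manager that appears in both chains is Noor Ueda.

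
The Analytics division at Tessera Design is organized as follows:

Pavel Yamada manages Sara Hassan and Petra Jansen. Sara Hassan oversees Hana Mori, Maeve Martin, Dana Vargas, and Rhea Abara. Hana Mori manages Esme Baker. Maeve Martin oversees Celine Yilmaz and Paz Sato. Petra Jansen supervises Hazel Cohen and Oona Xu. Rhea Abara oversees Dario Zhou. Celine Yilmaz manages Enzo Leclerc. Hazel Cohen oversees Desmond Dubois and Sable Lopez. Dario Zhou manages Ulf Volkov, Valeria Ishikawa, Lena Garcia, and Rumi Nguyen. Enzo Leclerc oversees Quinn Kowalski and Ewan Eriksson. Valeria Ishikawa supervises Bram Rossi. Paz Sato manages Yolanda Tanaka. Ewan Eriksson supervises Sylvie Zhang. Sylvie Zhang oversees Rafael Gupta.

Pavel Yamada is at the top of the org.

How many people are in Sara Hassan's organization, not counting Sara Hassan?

19

Sara Hassan directly manages Hana Mori, Maeve Martin, Dana Vargas, Rhea Abara. Under Hana Mori: Esme Baker (1). Under Maeve Martin: Paz Sato, Yolanda Tanaka, Celine Yilmaz, Enzo Leclerc, Ewan Eriksson, Sylvie Zhang, Rafael Gupta, Quinn Kowalski (8). Dana Vargas has no reports. Under Rhea Abara: Dario Zhou, Valeria Ishikawa, Bram Rossi, Lena Garcia, Ulf Volkov, Rumi Nguyen (6). So Sara Hassan's organization is 4 direct reports plus everyone under them: 2 + 9 + 1 + 7 = 19.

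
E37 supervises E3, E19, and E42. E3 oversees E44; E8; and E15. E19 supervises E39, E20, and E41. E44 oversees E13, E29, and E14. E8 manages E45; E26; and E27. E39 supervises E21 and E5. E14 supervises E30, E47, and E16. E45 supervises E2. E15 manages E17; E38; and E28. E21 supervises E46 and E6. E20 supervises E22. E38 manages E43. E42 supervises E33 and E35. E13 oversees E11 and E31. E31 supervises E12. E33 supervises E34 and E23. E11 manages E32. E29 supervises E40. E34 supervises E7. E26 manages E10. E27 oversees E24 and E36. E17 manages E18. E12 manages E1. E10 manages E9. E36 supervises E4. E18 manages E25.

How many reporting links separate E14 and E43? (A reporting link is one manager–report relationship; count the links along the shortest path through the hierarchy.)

5

E14 is 2 levels below E3, and E43 is 3 levels below E3 (their lowest common manager). The shortest path runs up from E14 to E3 and back down to E43: 2 + 3 = 5 links.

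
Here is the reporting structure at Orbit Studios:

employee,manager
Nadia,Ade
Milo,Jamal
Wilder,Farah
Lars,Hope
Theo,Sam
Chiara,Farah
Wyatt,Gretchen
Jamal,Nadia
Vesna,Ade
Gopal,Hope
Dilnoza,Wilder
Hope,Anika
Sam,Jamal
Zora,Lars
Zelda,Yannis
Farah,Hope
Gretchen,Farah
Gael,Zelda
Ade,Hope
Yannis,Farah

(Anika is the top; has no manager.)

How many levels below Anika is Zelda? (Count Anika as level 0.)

Chain from Zelda up to Anika: Zelda → Yannis → Farah → Hope → Anika. That is 4 steps up, so Zelda is 4 levels below Anika.

4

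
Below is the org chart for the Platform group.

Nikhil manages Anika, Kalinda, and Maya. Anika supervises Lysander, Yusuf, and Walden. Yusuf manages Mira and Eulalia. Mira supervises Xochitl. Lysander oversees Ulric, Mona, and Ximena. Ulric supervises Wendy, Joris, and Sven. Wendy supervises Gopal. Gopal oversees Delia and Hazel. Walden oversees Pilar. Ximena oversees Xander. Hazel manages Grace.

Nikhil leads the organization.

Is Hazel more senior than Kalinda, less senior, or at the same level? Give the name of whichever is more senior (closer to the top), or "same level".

Kalinda

Hazel is 6 levels below Nikhil; Kalinda is 1. Kalinda is higher.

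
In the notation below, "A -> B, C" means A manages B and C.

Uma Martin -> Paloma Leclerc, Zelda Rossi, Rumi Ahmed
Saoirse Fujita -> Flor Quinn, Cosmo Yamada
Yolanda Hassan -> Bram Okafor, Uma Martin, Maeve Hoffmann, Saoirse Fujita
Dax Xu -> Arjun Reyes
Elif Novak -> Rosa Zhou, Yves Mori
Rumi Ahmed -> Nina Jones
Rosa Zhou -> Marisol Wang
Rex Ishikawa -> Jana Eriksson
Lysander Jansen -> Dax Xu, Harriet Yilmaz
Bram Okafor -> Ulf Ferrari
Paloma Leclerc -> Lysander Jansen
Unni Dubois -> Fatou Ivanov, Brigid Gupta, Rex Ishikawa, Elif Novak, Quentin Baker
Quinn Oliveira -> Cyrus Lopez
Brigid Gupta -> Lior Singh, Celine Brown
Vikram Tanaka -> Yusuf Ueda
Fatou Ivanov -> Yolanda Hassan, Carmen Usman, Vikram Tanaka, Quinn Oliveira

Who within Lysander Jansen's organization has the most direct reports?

Direct-report counts within Lysander Jansen's organization: Lysander Jansen has 2; Dax Xu has 1. The largest is 2, held by Lysander Jansen.

Lysander Jansen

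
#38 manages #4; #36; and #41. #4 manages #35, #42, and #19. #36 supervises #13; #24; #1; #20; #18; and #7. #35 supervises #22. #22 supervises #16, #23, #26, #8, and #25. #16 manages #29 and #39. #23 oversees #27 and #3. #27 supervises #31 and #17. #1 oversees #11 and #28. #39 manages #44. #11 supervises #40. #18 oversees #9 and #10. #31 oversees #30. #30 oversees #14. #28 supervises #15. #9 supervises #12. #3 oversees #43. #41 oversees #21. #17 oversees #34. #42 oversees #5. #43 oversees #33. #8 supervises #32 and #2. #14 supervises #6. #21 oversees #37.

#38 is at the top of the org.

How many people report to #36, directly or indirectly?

13

#36 directly manages #13, #24, #1, #20, #18, #7. #13 has no reports. #24 has no reports. Under #1: #28, #15, #11, #40 (4). #20 has no reports. Under #18: #10, #9, #12 (3). #7 has no reports. So #36's organization is 6 direct reports plus everyone under them: 1 + 1 + 5 + 1 + 4 + 1 = 13.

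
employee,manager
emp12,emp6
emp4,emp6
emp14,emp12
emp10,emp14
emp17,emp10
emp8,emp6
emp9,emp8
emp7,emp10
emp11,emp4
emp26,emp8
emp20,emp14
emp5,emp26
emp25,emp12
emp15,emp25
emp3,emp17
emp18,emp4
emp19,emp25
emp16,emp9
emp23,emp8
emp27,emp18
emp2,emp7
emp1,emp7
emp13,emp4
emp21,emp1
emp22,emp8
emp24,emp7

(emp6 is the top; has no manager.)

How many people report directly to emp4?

3

emp4 directly manages emp11, emp18, emp13. That is 3 direct reports.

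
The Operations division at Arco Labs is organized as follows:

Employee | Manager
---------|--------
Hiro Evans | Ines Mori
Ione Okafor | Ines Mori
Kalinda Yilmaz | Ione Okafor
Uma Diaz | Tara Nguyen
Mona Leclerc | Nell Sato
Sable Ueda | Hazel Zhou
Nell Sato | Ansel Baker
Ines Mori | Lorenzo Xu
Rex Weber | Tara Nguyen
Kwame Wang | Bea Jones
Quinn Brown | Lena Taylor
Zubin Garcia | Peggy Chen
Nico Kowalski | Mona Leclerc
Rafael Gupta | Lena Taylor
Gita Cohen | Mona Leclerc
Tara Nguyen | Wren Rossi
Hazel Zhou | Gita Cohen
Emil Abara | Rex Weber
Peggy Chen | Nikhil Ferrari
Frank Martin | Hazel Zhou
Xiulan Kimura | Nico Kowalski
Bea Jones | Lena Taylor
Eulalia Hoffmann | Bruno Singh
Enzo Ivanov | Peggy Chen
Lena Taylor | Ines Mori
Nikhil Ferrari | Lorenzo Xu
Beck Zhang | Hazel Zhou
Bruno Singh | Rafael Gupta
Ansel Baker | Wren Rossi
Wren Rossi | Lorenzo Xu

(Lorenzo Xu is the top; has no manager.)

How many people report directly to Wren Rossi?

Wren Rossi directly manages Ansel Baker, Tara Nguyen. That is 2 direct reports.

2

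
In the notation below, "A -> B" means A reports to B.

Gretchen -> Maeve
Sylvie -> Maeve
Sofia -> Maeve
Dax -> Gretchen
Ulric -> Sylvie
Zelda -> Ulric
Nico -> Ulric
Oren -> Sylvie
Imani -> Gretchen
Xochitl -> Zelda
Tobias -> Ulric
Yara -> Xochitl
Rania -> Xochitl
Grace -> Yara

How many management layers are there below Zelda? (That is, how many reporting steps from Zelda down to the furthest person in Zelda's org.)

3

The longest chain under Zelda runs Zelda → Xochitl → Yara → Grace, which is 3 levels below Zelda.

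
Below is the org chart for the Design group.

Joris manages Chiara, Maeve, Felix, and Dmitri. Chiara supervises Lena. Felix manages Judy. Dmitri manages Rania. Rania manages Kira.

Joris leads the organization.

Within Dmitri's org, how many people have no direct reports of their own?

1

The only person in Dmitri's organization with no one reporting to them is Kira. That is 1.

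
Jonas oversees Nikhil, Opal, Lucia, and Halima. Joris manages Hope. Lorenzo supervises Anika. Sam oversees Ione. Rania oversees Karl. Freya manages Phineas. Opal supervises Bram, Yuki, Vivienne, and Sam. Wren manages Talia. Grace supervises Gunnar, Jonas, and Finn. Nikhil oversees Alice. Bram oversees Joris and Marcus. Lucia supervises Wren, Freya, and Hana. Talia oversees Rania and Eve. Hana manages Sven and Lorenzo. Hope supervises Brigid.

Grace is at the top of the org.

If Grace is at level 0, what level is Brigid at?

Chain from Brigid up to Grace: Brigid → Hope → Joris → Bram → Opal → Jonas → Grace. That is 6 steps up, so Brigid is 6 levels below Grace.

6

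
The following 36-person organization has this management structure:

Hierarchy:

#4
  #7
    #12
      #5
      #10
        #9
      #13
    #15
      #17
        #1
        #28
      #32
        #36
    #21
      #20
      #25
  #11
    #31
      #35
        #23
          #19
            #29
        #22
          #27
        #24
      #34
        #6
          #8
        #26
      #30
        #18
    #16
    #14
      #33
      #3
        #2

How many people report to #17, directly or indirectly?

2

#17 directly manages #1, #28. #1 has no reports. #28 has no reports. So #17's organization is 2 direct reports plus everyone under them: 1 + 1 = 2.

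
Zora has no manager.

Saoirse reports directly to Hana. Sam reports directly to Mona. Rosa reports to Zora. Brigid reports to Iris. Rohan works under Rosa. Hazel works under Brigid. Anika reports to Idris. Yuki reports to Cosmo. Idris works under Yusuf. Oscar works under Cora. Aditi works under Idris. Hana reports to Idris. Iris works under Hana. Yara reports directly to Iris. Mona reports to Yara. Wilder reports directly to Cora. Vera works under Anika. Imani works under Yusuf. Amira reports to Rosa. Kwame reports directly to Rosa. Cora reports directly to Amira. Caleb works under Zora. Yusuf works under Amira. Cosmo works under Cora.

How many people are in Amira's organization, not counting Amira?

19

Amira directly manages Cora, Yusuf. Under Cora: Oscar, Wilder, Cosmo, Yuki (4). Under Yusuf: Imani, Idris, Hana, Saoirse, Iris, Brigid, Hazel, Yara, Mona, Sam, Aditi, Anika, Vera (13). So Amira's organization is 2 direct reports plus everyone under them: 5 + 14 = 19.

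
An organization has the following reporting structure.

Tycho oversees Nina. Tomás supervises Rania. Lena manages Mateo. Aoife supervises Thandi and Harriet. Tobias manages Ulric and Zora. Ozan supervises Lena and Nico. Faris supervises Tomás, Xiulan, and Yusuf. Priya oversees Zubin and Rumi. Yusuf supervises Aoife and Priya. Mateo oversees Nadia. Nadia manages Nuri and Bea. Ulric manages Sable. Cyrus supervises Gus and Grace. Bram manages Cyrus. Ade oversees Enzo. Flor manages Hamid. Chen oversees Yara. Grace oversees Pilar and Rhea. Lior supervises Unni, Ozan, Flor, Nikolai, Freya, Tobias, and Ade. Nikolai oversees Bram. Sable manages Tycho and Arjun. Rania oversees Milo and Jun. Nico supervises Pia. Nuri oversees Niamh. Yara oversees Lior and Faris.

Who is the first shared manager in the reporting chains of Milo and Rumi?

Milo's chain of managers is Rania, Tomás, Faris, Yara, Chen. Rumi's chain of managers is Priya, Yusuf, Faris, Yara, Chen. The first manager that appears in both chains is Faris.

Faris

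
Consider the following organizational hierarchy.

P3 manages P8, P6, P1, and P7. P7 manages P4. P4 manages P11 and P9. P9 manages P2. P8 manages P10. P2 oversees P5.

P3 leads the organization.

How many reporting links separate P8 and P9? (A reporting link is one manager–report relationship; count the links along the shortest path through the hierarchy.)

4

P8 is 1 level below P3, and P9 is 3 levels below P3 (their lowest common manager). The shortest path runs up from P8 to P3 and back down to P9: 1 + 3 = 4 links.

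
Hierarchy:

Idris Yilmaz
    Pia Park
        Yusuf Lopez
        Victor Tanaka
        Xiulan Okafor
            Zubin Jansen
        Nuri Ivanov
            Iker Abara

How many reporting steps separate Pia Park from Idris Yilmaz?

1

Chain from Pia Park up to Idris Yilmaz: Pia Park → Idris Yilmaz. That is 1 step up, so Pia Park is 1 level below Idris Yilmaz.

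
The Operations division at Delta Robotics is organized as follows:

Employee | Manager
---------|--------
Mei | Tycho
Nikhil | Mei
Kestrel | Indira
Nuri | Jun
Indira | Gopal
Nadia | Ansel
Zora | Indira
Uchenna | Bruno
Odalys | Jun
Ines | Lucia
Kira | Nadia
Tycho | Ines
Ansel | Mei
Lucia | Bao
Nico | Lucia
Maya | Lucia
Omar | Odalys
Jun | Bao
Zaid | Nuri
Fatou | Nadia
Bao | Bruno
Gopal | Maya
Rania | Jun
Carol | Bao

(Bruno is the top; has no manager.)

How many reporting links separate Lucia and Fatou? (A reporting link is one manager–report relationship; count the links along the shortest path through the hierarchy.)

Fatou is in Lucia's organization: the chain from Fatou up to Lucia is Fatou → Nadia → Ansel → Mei → Tycho → Ines → Lucia, which is 6 links.

6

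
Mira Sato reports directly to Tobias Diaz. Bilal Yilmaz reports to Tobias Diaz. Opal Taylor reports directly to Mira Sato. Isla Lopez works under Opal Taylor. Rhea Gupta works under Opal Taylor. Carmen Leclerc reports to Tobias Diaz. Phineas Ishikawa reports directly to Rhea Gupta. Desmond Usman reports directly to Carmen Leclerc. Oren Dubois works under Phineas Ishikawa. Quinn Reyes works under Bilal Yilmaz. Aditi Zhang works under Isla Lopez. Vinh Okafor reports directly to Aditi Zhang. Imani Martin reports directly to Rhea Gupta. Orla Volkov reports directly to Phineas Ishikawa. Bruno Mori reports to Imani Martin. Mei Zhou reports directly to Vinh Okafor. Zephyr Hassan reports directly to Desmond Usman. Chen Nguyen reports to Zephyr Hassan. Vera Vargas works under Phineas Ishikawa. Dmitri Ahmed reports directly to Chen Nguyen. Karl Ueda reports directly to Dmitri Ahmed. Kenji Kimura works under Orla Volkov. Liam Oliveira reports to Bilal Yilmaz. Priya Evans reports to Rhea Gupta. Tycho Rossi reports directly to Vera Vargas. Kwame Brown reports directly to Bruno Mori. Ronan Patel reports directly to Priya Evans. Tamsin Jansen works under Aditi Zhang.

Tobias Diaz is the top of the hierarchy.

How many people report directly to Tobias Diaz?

3

Tobias Diaz directly manages Mira Sato, Bilal Yilmaz, Carmen Leclerc. That is 3 direct reports.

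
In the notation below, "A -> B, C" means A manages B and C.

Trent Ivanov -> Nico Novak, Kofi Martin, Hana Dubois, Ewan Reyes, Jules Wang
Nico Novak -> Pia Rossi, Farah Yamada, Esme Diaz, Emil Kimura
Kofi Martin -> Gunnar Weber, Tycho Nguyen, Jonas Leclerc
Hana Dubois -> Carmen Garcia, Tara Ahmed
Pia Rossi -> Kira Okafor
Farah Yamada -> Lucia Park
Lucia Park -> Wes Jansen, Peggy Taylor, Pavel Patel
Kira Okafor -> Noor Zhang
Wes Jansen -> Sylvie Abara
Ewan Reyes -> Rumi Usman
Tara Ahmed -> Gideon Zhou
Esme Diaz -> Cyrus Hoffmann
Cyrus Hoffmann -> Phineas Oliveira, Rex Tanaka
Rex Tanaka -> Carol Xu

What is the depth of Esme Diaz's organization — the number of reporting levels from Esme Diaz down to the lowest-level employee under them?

3

The longest chain under Esme Diaz runs Esme Diaz → Cyrus Hoffmann → Rex Tanaka → Carol Xu, which is 3 levels below Esme Diaz.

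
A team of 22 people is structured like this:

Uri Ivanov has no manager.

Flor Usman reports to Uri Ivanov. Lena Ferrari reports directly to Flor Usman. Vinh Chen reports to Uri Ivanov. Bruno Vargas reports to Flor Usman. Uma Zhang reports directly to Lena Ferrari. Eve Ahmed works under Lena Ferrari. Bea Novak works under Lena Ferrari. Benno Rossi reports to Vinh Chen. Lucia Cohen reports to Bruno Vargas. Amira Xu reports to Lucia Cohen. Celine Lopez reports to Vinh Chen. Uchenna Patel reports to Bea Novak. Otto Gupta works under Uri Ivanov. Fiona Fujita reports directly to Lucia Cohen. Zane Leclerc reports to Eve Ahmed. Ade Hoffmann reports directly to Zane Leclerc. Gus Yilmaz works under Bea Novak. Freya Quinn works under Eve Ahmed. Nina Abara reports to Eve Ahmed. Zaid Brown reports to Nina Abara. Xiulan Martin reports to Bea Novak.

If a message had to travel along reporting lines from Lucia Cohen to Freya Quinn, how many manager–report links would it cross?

Lucia Cohen is 2 levels below Flor Usman, and Freya Quinn is 3 levels below Flor Usman (their lowest common manager). The shortest path runs up from Lucia Cohen to Flor Usman and back down to Freya Quinn: 2 + 3 = 5 links.

5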